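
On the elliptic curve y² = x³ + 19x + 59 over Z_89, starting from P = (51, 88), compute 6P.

Double-and-add on 6 = (110)₂. Start with P = (51, 88) for the leading 1-bit.
double: tangent at (51, 88): λ = (3·51² + 19)/(2·88) ≡ 79/87. 87⁻¹ ≡ 44 (mod 89), so λ ≡ 79·44 ≡ 5.
  x = λ² - 51 - 51 = 25 - 102 ≡ 12; y = λ·(51 - 12) - 88 ≡ 18. → (12, 18)
add P: (12, 18) + (51, 88). λ = (88 - 18)/(51 - 12) ≡ 70/39 mod 89. 39⁻¹ ≡ 16 (mod 89) since 39·16 = 624 ≡ 1, so λ ≡ 52.
  x = λ² - 12 - 51 = 2704 - 63 ≡ 60; y = λ·(12 - 60) - 18 ≡ 67. → (60, 67)
double: tangent at (60, 67): λ = (3·60² + 19)/(2·67) ≡ 50/45. 45⁻¹ ≡ 2 (mod 89) since 45·2 = 90 ≡ 1, so λ ≡ 50·2 ≡ 11.
  x = λ² - 60 - 60 = 121 - 120 ≡ 1; y = λ·(60 - 1) - 67 ≡ 48. → (1, 48)

(1, 48)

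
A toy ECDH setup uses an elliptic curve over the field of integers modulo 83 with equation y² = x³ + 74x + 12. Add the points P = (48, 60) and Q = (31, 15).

(65, 61)

(48, 60) + (31, 15). λ = (15 - 60)/(31 - 48) ≡ 38/66 mod 83. 66⁻¹ ≡ 39 (mod 83), so λ ≡ 71.
  x = λ² - 48 - 31 = 5041 - 79 ≡ 65; y = λ·(48 - 65) - 60 ≡ 61. → (65, 61)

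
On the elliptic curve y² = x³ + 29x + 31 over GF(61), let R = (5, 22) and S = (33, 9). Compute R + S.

(11, 20)

(5, 22) + (33, 9). λ = (9 - 22)/(33 - 5) ≡ 48/28 mod 61. 28⁻¹ ≡ 24 (mod 61), so λ ≡ 54.
  x = λ² - 5 - 33 = 2916 - 38 ≡ 11; y = λ·(5 - 11) - 22 ≡ 20. → (11, 20)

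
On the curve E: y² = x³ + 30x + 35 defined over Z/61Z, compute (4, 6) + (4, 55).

The two points share x = 4 and their y-coordinates satisfy 6 + 55 ≡ 0 (mod 61), so they are inverses. Their sum is O.

O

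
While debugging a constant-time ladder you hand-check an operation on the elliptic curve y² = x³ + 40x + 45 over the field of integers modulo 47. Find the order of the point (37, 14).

3

2P: tangent at (37, 14): λ = (3·37² + 40)/(2·14) ≡ 11/28. 28⁻¹ ≡ 42 (mod 47) since 28·42 = 1176 ≡ 1, so λ ≡ 11·42 ≡ 39.
  x = λ² - 37 - 37 = 1521 - 74 ≡ 37; y = λ·(37 - 37) - 14 ≡ 33. → (37, 33)
3P: (37, 33) + (37, 14): same x and y₁ ≡ -y₂, so the sum is 𝒪.
3P = 𝒪, so the order is 3.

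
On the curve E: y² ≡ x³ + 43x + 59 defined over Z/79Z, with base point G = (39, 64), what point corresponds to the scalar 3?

Repeated addition: build up to 3G.
2G: tangent at (39, 64): λ = (3·39² + 43)/(2·64) ≡ 24/49. 49⁻¹ ≡ 50 (mod 79) since 49·50 = 2450 ≡ 1, so λ ≡ 24·50 ≡ 15.
  x = λ² - 39 - 39 = 225 - 78 ≡ 68; y = λ·(39 - 68) - 64 ≡ 54. → (68, 54)
3G: (68, 54) + (39, 64). λ = (64 - 54)/(39 - 68) ≡ 10/50 mod 79. 50⁻¹ ≡ 49 (mod 79) since 50·49 = 2450 ≡ 1, so λ ≡ 16.
  x = λ² - 68 - 39 = 256 - 107 ≡ 70; y = λ·(68 - 70) - 54 ≡ 72. → (70, 72)

(70, 72)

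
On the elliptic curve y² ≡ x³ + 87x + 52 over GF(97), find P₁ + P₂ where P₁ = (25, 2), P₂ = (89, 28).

(49, 61)

(25, 2) + (89, 28). λ = (28 - 2)/(89 - 25) ≡ 26/64 mod 97. 64⁻¹ ≡ 47 (mod 97) since 64·47 = 3008 ≡ 1, so λ ≡ 58.
  x = λ² - 25 - 89 = 3364 - 114 ≡ 49; y = λ·(25 - 49) - 2 ≡ 61. → (49, 61)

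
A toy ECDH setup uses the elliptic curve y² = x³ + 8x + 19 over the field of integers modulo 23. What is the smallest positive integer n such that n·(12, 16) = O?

10

2P: tangent at (12, 16): λ = (3·12² + 8)/(2·16) ≡ 3/9. 9⁻¹ ≡ 18 (mod 23) since 9·18 = 162 ≡ 1, so λ ≡ 3·18 ≡ 8.
  x = λ² - 12 - 12 = 64 - 24 ≡ 17; y = λ·(12 - 17) - 16 ≡ 13. → (17, 13)
3P: (17, 13) + (12, 16). λ = (16 - 13)/(12 - 17) ≡ 3/18 mod 23. 18⁻¹ ≡ 9 (mod 23), so λ ≡ 4.
  x = λ² - 17 - 12 = 16 - 29 ≡ 10; y = λ·(17 - 10) - 13 ≡ 15. → (10, 15)
4P: (10, 15) + (12, 16). λ = (16 - 15)/(12 - 10) ≡ 1/2 mod 23. 2⁻¹ ≡ 12 (mod 23) since 2·12 = 24 ≡ 1, so λ ≡ 12.
  x = λ² - 10 - 12 = 144 - 22 ≡ 7; y = λ·(10 - 7) - 15 ≡ 21. → (7, 21)
5P: (7, 21) + (12, 16). λ = (16 - 21)/(12 - 7) ≡ 18/5 mod 23. 5⁻¹ ≡ 14 (mod 23), so λ ≡ 22.
  x = λ² - 7 - 12 = 484 - 19 ≡ 5; y = λ·(7 - 5) - 21 ≡ 0. → (5, 0)
6P: (5, 0) + (12, 16). λ = (16 - 0)/(12 - 5) ≡ 16/7 mod 23. 7⁻¹ ≡ 10 (mod 23), so λ ≡ 22.
  x = λ² - 5 - 12 = 484 - 17 ≡ 7; y = λ·(5 - 7) - 0 ≡ 2. → (7, 2)
7P: (7, 2) + (12, 16). λ = (16 - 2)/(12 - 7) ≡ 14/5 mod 23. 5⁻¹ ≡ 14 (mod 23), so λ ≡ 12.
  x = λ² - 7 - 12 = 144 - 19 ≡ 10; y = λ·(7 - 10) - 2 ≡ 8. → (10, 8)
8P: (10, 8) + (12, 16). λ = (16 - 8)/(12 - 10) ≡ 8/2 mod 23. 2⁻¹ ≡ 12 (mod 23) since 2·12 = 24 ≡ 1, so λ ≡ 4.
  x = λ² - 10 - 12 = 16 - 22 ≡ 17; y = λ·(10 - 17) - 8 ≡ 10. → (17, 10)
9P: (17, 10) + (12, 16). λ = (16 - 10)/(12 - 17) ≡ 6/18 mod 23. 18⁻¹ ≡ 9 (mod 23), so λ ≡ 8.
  x = λ² - 17 - 12 = 64 - 29 ≡ 12; y = λ·(17 - 12) - 10 ≡ 7. → (12, 7)
10P: (12, 7) + (12, 16): same x and y₁ ≡ -y₂, so the sum is O.
10P = O, so the order is 10.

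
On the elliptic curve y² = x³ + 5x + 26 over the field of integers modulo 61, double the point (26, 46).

(23, 13)

tangent at (26, 46): λ = (3·26² + 5)/(2·46) ≡ 20/31. 31⁻¹ ≡ 2 (mod 61) since 31·2 = 62 ≡ 1, so λ ≡ 20·2 ≡ 40.
  x = λ² - 26 - 26 = 1600 - 52 ≡ 23; y = λ·(26 - 23) - 46 ≡ 13. → (23, 13)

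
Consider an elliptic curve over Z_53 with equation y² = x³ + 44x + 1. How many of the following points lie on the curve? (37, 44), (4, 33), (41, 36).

2

(37, 44): 44² ≡ 28, rhs ≡ 24 → off.
(4, 33): 33² ≡ 29, rhs ≡ 29 → on.
(41, 36): 36² ≡ 24, rhs ≡ 24 → on.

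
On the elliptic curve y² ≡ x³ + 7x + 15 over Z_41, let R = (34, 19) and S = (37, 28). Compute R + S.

(20, 23)

(34, 19) + (37, 28). λ = (28 - 19)/(37 - 34) ≡ 9/3 mod 41. 3⁻¹ ≡ 14 (mod 41) since 3·14 = 42 ≡ 1, so λ ≡ 3.
  x = λ² - 34 - 37 = 9 - 71 ≡ 20; y = λ·(34 - 20) - 19 ≡ 23. → (20, 23)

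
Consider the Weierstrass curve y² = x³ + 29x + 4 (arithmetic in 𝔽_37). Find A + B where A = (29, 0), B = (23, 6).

(29, 0) + (23, 6). λ = (6 - 0)/(23 - 29) ≡ 6/31 mod 37. 31⁻¹ ≡ 6 (mod 37), so λ ≡ 36.
  x = λ² - 29 - 23 = 1296 - 52 ≡ 23; y = λ·(29 - 23) - 0 ≡ 31. → (23, 31)

(23, 31)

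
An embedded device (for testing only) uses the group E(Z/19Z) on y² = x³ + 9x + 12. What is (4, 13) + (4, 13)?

(11, 6)

tangent at (4, 13): λ = (3·4² + 9)/(2·13) ≡ 0/7. 7⁻¹ ≡ 11 (mod 19) since 7·11 = 77 ≡ 1, so λ ≡ 0·11 ≡ 0.
  x = λ² - 4 - 4 = 0 - 8 ≡ 11; y = λ·(4 - 11) - 13 ≡ 6. → (11, 6)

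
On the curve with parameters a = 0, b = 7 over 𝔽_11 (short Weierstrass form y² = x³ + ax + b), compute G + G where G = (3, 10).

tangent at (3, 10): λ = (3·3² + 0)/(2·10) ≡ 5/9. 9⁻¹ ≡ 5 (mod 11) since 9·5 = 45 ≡ 1, so λ ≡ 5·5 ≡ 3.
  x = λ² - 3 - 3 = 9 - 6 ≡ 3; y = λ·(3 - 3) - 10 ≡ 1. → (3, 1)

(3, 1)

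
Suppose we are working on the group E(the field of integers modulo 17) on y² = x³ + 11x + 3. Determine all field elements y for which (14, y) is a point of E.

x³ + 11x + 3 = 2901 ≡ 11 (mod 17).
11 is a non-residue mod 17; no y exists.

none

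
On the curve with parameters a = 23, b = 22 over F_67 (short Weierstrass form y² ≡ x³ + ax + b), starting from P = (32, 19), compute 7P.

(19, 22)

Repeated addition: build up to 7P.
2P: tangent at (32, 19): λ = (3·32² + 23)/(2·19) ≡ 13/38. 38⁻¹ ≡ 30 (mod 67) since 38·30 = 1140 ≡ 1, so λ ≡ 13·30 ≡ 55.
  x = λ² - 32 - 32 = 3025 - 64 ≡ 13; y = λ·(32 - 13) - 19 ≡ 21. → (13, 21)
3P: (13, 21) + (32, 19). λ = (19 - 21)/(32 - 13) ≡ 65/19 mod 67. 19⁻¹ ≡ 60 (mod 67) since 19·60 = 1140 ≡ 1, so λ ≡ 14.
  x = λ² - 13 - 32 = 196 - 45 ≡ 17; y = λ·(13 - 17) - 21 ≡ 57. → (17, 57)
4P: (17, 57) + (32, 19). λ = (19 - 57)/(32 - 17) ≡ 29/15 mod 67. 15⁻¹ ≡ 9 (mod 67) since 15·9 = 135 ≡ 1, so λ ≡ 60.
  x = λ² - 17 - 32 = 3600 - 49 ≡ 0; y = λ·(17 - 0) - 57 ≡ 25. → (0, 25)
5P: (0, 25) + (32, 19). λ = (19 - 25)/(32 - 0) ≡ 61/32 mod 67. 32⁻¹ ≡ 44 (mod 67), so λ ≡ 4.
  x = λ² - 0 - 32 = 16 - 32 ≡ 51; y = λ·(0 - 51) - 25 ≡ 39. → (51, 39)
6P: (51, 39) + (32, 19). λ = (19 - 39)/(32 - 51) ≡ 47/48 mod 67. 48⁻¹ ≡ 7 (mod 67), so λ ≡ 61.
  x = λ² - 51 - 32 = 3721 - 83 ≡ 20; y = λ·(51 - 20) - 39 ≡ 43. → (20, 43)
7P: (20, 43) + (32, 19). λ = (19 - 43)/(32 - 20) ≡ 43/12 mod 67. 12⁻¹ ≡ 28 (mod 67), so λ ≡ 65.
  x = λ² - 20 - 32 = 4225 - 52 ≡ 19; y = λ·(20 - 19) - 43 ≡ 22. → (19, 22)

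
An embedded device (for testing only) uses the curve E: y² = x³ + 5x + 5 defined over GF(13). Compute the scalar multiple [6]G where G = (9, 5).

(11, 0)

Repeated addition: build up to 6G.
2G: tangent at (9, 5): λ = (3·9² + 5)/(2·5) ≡ 1/10. 10⁻¹ ≡ 4 (mod 13), so λ ≡ 1·4 ≡ 4.
  x = λ² - 9 - 9 = 16 - 18 ≡ 11; y = λ·(9 - 11) - 5 ≡ 0. → (11, 0)
3G: (11, 0) + (9, 5). λ = (5 - 0)/(9 - 11) ≡ 5/11 mod 13. 11⁻¹ ≡ 6 (mod 13), so λ ≡ 4.
  x = λ² - 11 - 9 = 16 - 20 ≡ 9; y = λ·(11 - 9) - 0 ≡ 8. → (9, 8)
4G: (9, 8) + (9, 5): same x and y₁ ≡ -y₂, so the sum is the point at infinity.
5G: the point at infinity + (9, 5) = (9, 5) (identity).
6G: tangent at (9, 5): λ = (3·9² + 5)/(2·5) ≡ 1/10. 10⁻¹ ≡ 4 (mod 13) since 10·4 = 40 ≡ 1, so λ ≡ 1·4 ≡ 4.
  x = λ² - 9 - 9 = 16 - 18 ≡ 11; y = λ·(9 - 11) - 5 ≡ 0. → (11, 0)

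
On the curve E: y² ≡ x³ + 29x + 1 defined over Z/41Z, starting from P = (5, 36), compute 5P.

(30, 14)

Repeated addition: build up to 5P.
2P: tangent at (5, 36): λ = (3·5² + 29)/(2·36) ≡ 22/31. 31⁻¹ ≡ 4 (mod 41) since 31·4 = 124 ≡ 1, so λ ≡ 22·4 ≡ 6.
  x = λ² - 5 - 5 = 36 - 10 ≡ 26; y = λ·(5 - 26) - 36 ≡ 2. → (26, 2)
3P: (26, 2) + (5, 36). λ = (36 - 2)/(5 - 26) ≡ 34/20 mod 41. 20⁻¹ ≡ 39 (mod 41) since 20·39 = 780 ≡ 1, so λ ≡ 14.
  x = λ² - 26 - 5 = 196 - 31 ≡ 1; y = λ·(26 - 1) - 2 ≡ 20. → (1, 20)
4P: (1, 20) + (5, 36). λ = (36 - 20)/(5 - 1) ≡ 16/4 mod 41. 4⁻¹ ≡ 31 (mod 41) since 4·31 = 124 ≡ 1, so λ ≡ 4.
  x = λ² - 1 - 5 = 16 - 6 ≡ 10; y = λ·(1 - 10) - 20 ≡ 26. → (10, 26)
5P: (10, 26) + (5, 36). λ = (36 - 26)/(5 - 10) ≡ 10/36 mod 41. 36⁻¹ ≡ 8 (mod 41), so λ ≡ 39.
  x = λ² - 10 - 5 = 1521 - 15 ≡ 30; y = λ·(10 - 30) - 26 ≡ 14. → (30, 14)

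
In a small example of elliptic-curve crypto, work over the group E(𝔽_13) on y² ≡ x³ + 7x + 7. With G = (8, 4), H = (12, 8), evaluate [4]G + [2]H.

First 4G:
Repeated addition: build up to 4G.
2G: tangent at (8, 4): λ = (3·8² + 7)/(2·4) ≡ 4/8. 8⁻¹ ≡ 5 (mod 13), so λ ≡ 4·5 ≡ 7.
  x = λ² - 8 - 8 = 49 - 16 ≡ 7; y = λ·(8 - 7) - 4 ≡ 3. → (7, 3)
3G: (7, 3) + (8, 4). λ = (4 - 3)/(8 - 7) ≡ 1/1 mod 13. 1⁻¹ ≡ 1 (mod 13), so λ ≡ 1.
  x = λ² - 7 - 8 = 1 - 15 ≡ 12; y = λ·(7 - 12) - 3 ≡ 5. → (12, 5)
4G: (12, 5) + (8, 4). λ = (4 - 5)/(8 - 12) ≡ 12/9 mod 13. 9⁻¹ ≡ 3 (mod 13), so λ ≡ 10.
  x = λ² - 12 - 8 = 100 - 20 ≡ 2; y = λ·(12 - 2) - 5 ≡ 4. → (2, 4)
4G = (2, 4).
Next 2H:
Repeated addition: build up to 2H.
2H: tangent at (12, 8): λ = (3·12² + 7)/(2·8) ≡ 10/3. 3⁻¹ ≡ 9 (mod 13) since 3·9 = 27 ≡ 1, so λ ≡ 10·9 ≡ 12.
  x = λ² - 12 - 12 = 144 - 24 ≡ 3; y = λ·(12 - 3) - 8 ≡ 9. → (3, 9)
2H = (3, 9).
Finally 4G + 2H:
(2, 4) + (3, 9). λ = (9 - 4)/(3 - 2) ≡ 5/1 mod 13. 1⁻¹ ≡ 1 (mod 13) since 1·1 = 1 ≡ 1, so λ ≡ 5.
  x = λ² - 2 - 3 = 25 - 5 ≡ 7; y = λ·(2 - 7) - 4 ≡ 10. → (7, 10)

(7, 10)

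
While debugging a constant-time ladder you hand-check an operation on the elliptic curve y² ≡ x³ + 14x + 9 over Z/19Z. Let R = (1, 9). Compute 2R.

tangent at (1, 9): λ = (3·1² + 14)/(2·9) ≡ 17/18. 18⁻¹ ≡ 18 (mod 19) since 18·18 = 324 ≡ 1, so λ ≡ 17·18 ≡ 2.
  x = λ² - 1 - 1 = 4 - 2 ≡ 2; y = λ·(1 - 2) - 9 ≡ 8. → (2, 8)

(2, 8)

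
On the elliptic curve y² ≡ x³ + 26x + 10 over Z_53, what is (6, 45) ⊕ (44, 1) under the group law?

(50, 45)

(6, 45) + (44, 1). λ = (1 - 45)/(44 - 6) ≡ 9/38 mod 53. 38⁻¹ ≡ 7 (mod 53) since 38·7 = 266 ≡ 1, so λ ≡ 10.
  x = λ² - 6 - 44 = 100 - 50 ≡ 50; y = λ·(6 - 50) - 45 ≡ 45. → (50, 45)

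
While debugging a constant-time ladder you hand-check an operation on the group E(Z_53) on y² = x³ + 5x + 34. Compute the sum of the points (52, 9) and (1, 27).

(52, 9) + (1, 27). λ = (27 - 9)/(1 - 52) ≡ 18/2 mod 53. 2⁻¹ ≡ 27 (mod 53) since 2·27 = 54 ≡ 1, so λ ≡ 9.
  x = λ² - 52 - 1 = 81 - 53 ≡ 28; y = λ·(52 - 28) - 9 ≡ 48. → (28, 48)

(28, 48)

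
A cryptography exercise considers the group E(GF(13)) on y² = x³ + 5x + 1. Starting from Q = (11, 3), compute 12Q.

Double-and-add on 12 = (1100)₂. Start with Q = (11, 3) for the leading 1-bit.
double: tangent at (11, 3): λ = (3·11² + 5)/(2·3) ≡ 4/6. 6⁻¹ ≡ 11 (mod 13) since 6·11 = 66 ≡ 1, so λ ≡ 4·11 ≡ 5.
  x = λ² - 11 - 11 = 25 - 22 ≡ 3; y = λ·(11 - 3) - 3 ≡ 11. → (3, 11)
add Q: (3, 11) + (11, 3). λ = (3 - 11)/(11 - 3) ≡ 5/8 mod 13. 8⁻¹ ≡ 5 (mod 13) since 8·5 = 40 ≡ 1, so λ ≡ 12.
  x = λ² - 3 - 11 = 144 - 14 ≡ 0; y = λ·(3 - 0) - 11 ≡ 12. → (0, 12)
double: tangent at (0, 12): λ = (3·0² + 5)/(2·12) ≡ 5/11. 11⁻¹ ≡ 6 (mod 13), so λ ≡ 5·6 ≡ 4.
  x = λ² - 0 - 0 = 16 - 0 ≡ 3; y = λ·(0 - 3) - 12 ≡ 2. → (3, 2)
double: tangent at (3, 2): λ = (3·3² + 5)/(2·2) ≡ 6/4. 4⁻¹ ≡ 10 (mod 13), so λ ≡ 6·10 ≡ 8.
  x = λ² - 3 - 3 = 64 - 6 ≡ 6; y = λ·(3 - 6) - 2 ≡ 0. → (6, 0)

(6, 0)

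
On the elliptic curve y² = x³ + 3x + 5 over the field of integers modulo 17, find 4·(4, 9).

(12, 16)

Write Q = (4, 9).
Repeated addition: build up to 4Q.
2Q: tangent at (4, 9): λ = (3·4² + 3)/(2·9) ≡ 0/1. 1⁻¹ ≡ 1 (mod 17), so λ ≡ 0·1 ≡ 0.
  x = λ² - 4 - 4 = 0 - 8 ≡ 9; y = λ·(4 - 9) - 9 ≡ 8. → (9, 8)
3Q: (9, 8) + (4, 9). λ = (9 - 8)/(4 - 9) ≡ 1/12 mod 17. 12⁻¹ ≡ 10 (mod 17), so λ ≡ 10.
  x = λ² - 9 - 4 = 100 - 13 ≡ 2; y = λ·(9 - 2) - 8 ≡ 11. → (2, 11)
4Q: (2, 11) + (4, 9). λ = (9 - 11)/(4 - 2) ≡ 15/2 mod 17. 2⁻¹ ≡ 9 (mod 17) since 2·9 = 18 ≡ 1, so λ ≡ 16.
  x = λ² - 2 - 4 = 256 - 6 ≡ 12; y = λ·(2 - 12) - 11 ≡ 16. → (12, 16)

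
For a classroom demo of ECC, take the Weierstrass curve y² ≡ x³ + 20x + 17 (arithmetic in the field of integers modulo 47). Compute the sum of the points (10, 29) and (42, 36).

(10, 29) + (42, 36). λ = (36 - 29)/(42 - 10) ≡ 7/32 mod 47. 32⁻¹ ≡ 25 (mod 47), so λ ≡ 34.
  x = λ² - 10 - 42 = 1156 - 52 ≡ 23; y = λ·(10 - 23) - 29 ≡ 46. → (23, 46)

(23, 46)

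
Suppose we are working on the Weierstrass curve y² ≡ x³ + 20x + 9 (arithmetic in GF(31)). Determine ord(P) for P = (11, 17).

2P: tangent at (11, 17): λ = (3·11² + 20)/(2·17) ≡ 11/3. 3⁻¹ ≡ 21 (mod 31), so λ ≡ 11·21 ≡ 14.
  x = λ² - 11 - 11 = 196 - 22 ≡ 19; y = λ·(11 - 19) - 17 ≡ 26. → (19, 26)
3P: (19, 26) + (11, 17). λ = (17 - 26)/(11 - 19) ≡ 22/23 mod 31. 23⁻¹ ≡ 27 (mod 31), so λ ≡ 5.
  x = λ² - 19 - 11 = 25 - 30 ≡ 26; y = λ·(19 - 26) - 26 ≡ 1. → (26, 1)
4P: (26, 1) + (11, 17). λ = (17 - 1)/(11 - 26) ≡ 16/16 mod 31. 16⁻¹ ≡ 2 (mod 31) since 16·2 = 32 ≡ 1, so λ ≡ 1.
  x = λ² - 26 - 11 = 1 - 37 ≡ 26; y = λ·(26 - 26) - 1 ≡ 30. → (26, 30)
5P: (26, 30) + (11, 17). λ = (17 - 30)/(11 - 26) ≡ 18/16 mod 31. 16⁻¹ ≡ 2 (mod 31), so λ ≡ 5.
  x = λ² - 26 - 11 = 25 - 37 ≡ 19; y = λ·(26 - 19) - 30 ≡ 5. → (19, 5)
6P: (19, 5) + (11, 17). λ = (17 - 5)/(11 - 19) ≡ 12/23 mod 31. 23⁻¹ ≡ 27 (mod 31) since 23·27 = 621 ≡ 1, so λ ≡ 14.
  x = λ² - 19 - 11 = 196 - 30 ≡ 11; y = λ·(19 - 11) - 5 ≡ 14. → (11, 14)
7P: (11, 14) + (11, 17): same x and y₁ ≡ -y₂, so the sum is O.
7P = O, so the order is 7.

7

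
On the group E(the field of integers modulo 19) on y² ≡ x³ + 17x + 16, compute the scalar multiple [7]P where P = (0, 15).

Repeated addition: build up to 7P.
2P: tangent at (0, 15): λ = (3·0² + 17)/(2·15) ≡ 17/11. 11⁻¹ ≡ 7 (mod 19), so λ ≡ 17·7 ≡ 5.
  x = λ² - 0 - 0 = 25 - 0 ≡ 6; y = λ·(0 - 6) - 15 ≡ 12. → (6, 12)
3P: (6, 12) + (0, 15). λ = (15 - 12)/(0 - 6) ≡ 3/13 mod 19. 13⁻¹ ≡ 3 (mod 19) since 13·3 = 39 ≡ 1, so λ ≡ 9.
  x = λ² - 6 - 0 = 81 - 6 ≡ 18; y = λ·(6 - 18) - 12 ≡ 13. → (18, 13)
4P: (18, 13) + (0, 15). λ = (15 - 13)/(0 - 18) ≡ 2/1 mod 19. 1⁻¹ ≡ 1 (mod 19) since 1·1 = 1 ≡ 1, so λ ≡ 2.
  x = λ² - 18 - 0 = 4 - 18 ≡ 5; y = λ·(18 - 5) - 13 ≡ 13. → (5, 13)
5P: (5, 13) + (0, 15). λ = (15 - 13)/(0 - 5) ≡ 2/14 mod 19. 14⁻¹ ≡ 15 (mod 19), so λ ≡ 11.
  x = λ² - 5 - 0 = 121 - 5 ≡ 2; y = λ·(5 - 2) - 13 ≡ 1. → (2, 1)
6P: (2, 1) + (0, 15). λ = (15 - 1)/(0 - 2) ≡ 14/17 mod 19. 17⁻¹ ≡ 9 (mod 19), so λ ≡ 12.
  x = λ² - 2 - 0 = 144 - 2 ≡ 9; y = λ·(2 - 9) - 1 ≡ 10. → (9, 10)
7P: (9, 10) + (0, 15). λ = (15 - 10)/(0 - 9) ≡ 5/10 mod 19. 10⁻¹ ≡ 2 (mod 19), so λ ≡ 10.
  x = λ² - 9 - 0 = 100 - 9 ≡ 15; y = λ·(9 - 15) - 10 ≡ 6. → (15, 6)

(15, 6)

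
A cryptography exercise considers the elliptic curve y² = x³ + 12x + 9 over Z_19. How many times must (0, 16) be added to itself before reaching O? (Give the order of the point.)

8

2P: tangent at (0, 16): λ = (3·0² + 12)/(2·16) ≡ 12/13. 13⁻¹ ≡ 3 (mod 19), so λ ≡ 12·3 ≡ 17.
  x = λ² - 0 - 0 = 289 - 0 ≡ 4; y = λ·(0 - 4) - 16 ≡ 11. → (4, 11)
3P: (4, 11) + (0, 16). λ = (16 - 11)/(0 - 4) ≡ 5/15 mod 19. 15⁻¹ ≡ 14 (mod 19) since 15·14 = 210 ≡ 1, so λ ≡ 13.
  x = λ² - 4 - 0 = 169 - 4 ≡ 13; y = λ·(4 - 13) - 11 ≡ 5. → (13, 5)
4P: (13, 5) + (0, 16). λ = (16 - 5)/(0 - 13) ≡ 11/6 mod 19. 6⁻¹ ≡ 16 (mod 19), so λ ≡ 5.
  x = λ² - 13 - 0 = 25 - 13 ≡ 12; y = λ·(13 - 12) - 5 ≡ 0. → (12, 0)
5P: (12, 0) + (0, 16). λ = (16 - 0)/(0 - 12) ≡ 16/7 mod 19. 7⁻¹ ≡ 11 (mod 19), so λ ≡ 5.
  x = λ² - 12 - 0 = 25 - 12 ≡ 13; y = λ·(12 - 13) - 0 ≡ 14. → (13, 14)
6P: (13, 14) + (0, 16). λ = (16 - 14)/(0 - 13) ≡ 2/6 mod 19. 6⁻¹ ≡ 16 (mod 19) since 6·16 = 96 ≡ 1, so λ ≡ 13.
  x = λ² - 13 - 0 = 169 - 13 ≡ 4; y = λ·(13 - 4) - 14 ≡ 8. → (4, 8)
7P: (4, 8) + (0, 16). λ = (16 - 8)/(0 - 4) ≡ 8/15 mod 19. 15⁻¹ ≡ 14 (mod 19), so λ ≡ 17.
  x = λ² - 4 - 0 = 289 - 4 ≡ 0; y = λ·(4 - 0) - 8 ≡ 3. → (0, 3)
8P: (0, 3) + (0, 16): same x and y₁ ≡ -y₂, so the sum is O.
8P = O, so the order is 8.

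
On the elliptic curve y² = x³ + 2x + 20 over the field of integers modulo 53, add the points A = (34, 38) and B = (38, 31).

(34, 38) + (38, 31). λ = (31 - 38)/(38 - 34) ≡ 46/4 mod 53. 4⁻¹ ≡ 40 (mod 53), so λ ≡ 38.
  x = λ² - 34 - 38 = 1444 - 72 ≡ 47; y = λ·(34 - 47) - 38 ≡ 51. → (47, 51)

(47, 51)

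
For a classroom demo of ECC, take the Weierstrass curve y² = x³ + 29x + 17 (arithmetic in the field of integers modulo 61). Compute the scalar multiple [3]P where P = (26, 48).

(37, 36)

Repeated addition: build up to 3P.
2P: tangent at (26, 48): λ = (3·26² + 29)/(2·48) ≡ 44/35. 35⁻¹ ≡ 7 (mod 61) since 35·7 = 245 ≡ 1, so λ ≡ 44·7 ≡ 3.
  x = λ² - 26 - 26 = 9 - 52 ≡ 18; y = λ·(26 - 18) - 48 ≡ 37. → (18, 37)
3P: (18, 37) + (26, 48). λ = (48 - 37)/(26 - 18) ≡ 11/8 mod 61. 8⁻¹ ≡ 23 (mod 61), so λ ≡ 9.
  x = λ² - 18 - 26 = 81 - 44 ≡ 37; y = λ·(18 - 37) - 37 ≡ 36. → (37, 36)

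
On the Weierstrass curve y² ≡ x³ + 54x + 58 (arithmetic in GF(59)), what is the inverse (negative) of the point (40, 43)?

-(40, 43) = (40, -43 mod 59) = (40, 16).

(40, 16)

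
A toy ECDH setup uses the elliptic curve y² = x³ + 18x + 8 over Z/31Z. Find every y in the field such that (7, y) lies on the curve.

none

x³ + 18x + 8 = 477 ≡ 12 (mod 31).
12 is a non-residue mod 31; no y exists.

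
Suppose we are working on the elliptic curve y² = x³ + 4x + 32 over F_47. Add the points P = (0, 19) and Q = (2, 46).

(4, 21)

(0, 19) + (2, 46). λ = (46 - 19)/(2 - 0) ≡ 27/2 mod 47. 2⁻¹ ≡ 24 (mod 47), so λ ≡ 37.
  x = λ² - 0 - 2 = 1369 - 2 ≡ 4; y = λ·(0 - 4) - 19 ≡ 21. → (4, 21)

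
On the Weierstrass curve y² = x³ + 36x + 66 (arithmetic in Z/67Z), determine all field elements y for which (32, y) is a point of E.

33, 34

x³ + 36x + 66 = 33986 ≡ 17 (mod 67).
Square roots of 17 mod 67: 33 and 34 (since 33² = 1089 ≡ 17).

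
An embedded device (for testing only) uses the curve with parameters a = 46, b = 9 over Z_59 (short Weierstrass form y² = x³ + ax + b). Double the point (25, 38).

(34, 7)

tangent at (25, 38): λ = (3·25² + 46)/(2·38) ≡ 33/17. 17⁻¹ ≡ 7 (mod 59), so λ ≡ 33·7 ≡ 54.
  x = λ² - 25 - 25 = 2916 - 50 ≡ 34; y = λ·(25 - 34) - 38 ≡ 7. → (34, 7)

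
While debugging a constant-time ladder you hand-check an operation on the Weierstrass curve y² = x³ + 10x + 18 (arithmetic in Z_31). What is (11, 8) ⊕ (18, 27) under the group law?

(10, 8)

(11, 8) + (18, 27). λ = (27 - 8)/(18 - 11) ≡ 19/7 mod 31. 7⁻¹ ≡ 9 (mod 31) since 7·9 = 63 ≡ 1, so λ ≡ 16.
  x = λ² - 11 - 18 = 256 - 29 ≡ 10; y = λ·(11 - 10) - 8 ≡ 8. → (10, 8)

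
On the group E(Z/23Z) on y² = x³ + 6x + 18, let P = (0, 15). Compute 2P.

(12, 1)

tangent at (0, 15): λ = (3·0² + 6)/(2·15) ≡ 6/7. 7⁻¹ ≡ 10 (mod 23) since 7·10 = 70 ≡ 1, so λ ≡ 6·10 ≡ 14.
  x = λ² - 0 - 0 = 196 - 0 ≡ 12; y = λ·(0 - 12) - 15 ≡ 1. → (12, 1)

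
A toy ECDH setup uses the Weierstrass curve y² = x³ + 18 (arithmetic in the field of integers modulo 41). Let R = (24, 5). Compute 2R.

(36, 37)

tangent at (24, 5): λ = (3·24² + 0)/(2·5) ≡ 6/10. 10⁻¹ ≡ 37 (mod 41), so λ ≡ 6·37 ≡ 17.
  x = λ² - 24 - 24 = 289 - 48 ≡ 36; y = λ·(24 - 36) - 5 ≡ 37. → (36, 37)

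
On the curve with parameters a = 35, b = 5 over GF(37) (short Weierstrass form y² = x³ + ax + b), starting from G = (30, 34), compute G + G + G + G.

Double-and-add on 4 = (100)₂. Start with G = (30, 34) for the leading 1-bit.
double: tangent at (30, 34): λ = (3·30² + 35)/(2·34) ≡ 34/31. 31⁻¹ ≡ 6 (mod 37) since 31·6 = 186 ≡ 1, so λ ≡ 34·6 ≡ 19.
  x = λ² - 30 - 30 = 361 - 60 ≡ 5; y = λ·(30 - 5) - 34 ≡ 34. → (5, 34)
double: tangent at (5, 34): λ = (3·5² + 35)/(2·34) ≡ 36/31. 31⁻¹ ≡ 6 (mod 37), so λ ≡ 36·6 ≡ 31.
  x = λ² - 5 - 5 = 961 - 10 ≡ 26; y = λ·(5 - 26) - 34 ≡ 18. → (26, 18)

(26, 18)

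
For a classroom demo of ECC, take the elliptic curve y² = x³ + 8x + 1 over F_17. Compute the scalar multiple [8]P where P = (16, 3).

(5, 8)

Repeated addition: build up to 8P.
2P: tangent at (16, 3): λ = (3·16² + 8)/(2·3) ≡ 11/6. 6⁻¹ ≡ 3 (mod 17), so λ ≡ 11·3 ≡ 16.
  x = λ² - 16 - 16 = 256 - 32 ≡ 3; y = λ·(16 - 3) - 3 ≡ 1. → (3, 1)
3P: (3, 1) + (16, 3). λ = (3 - 1)/(16 - 3) ≡ 2/13 mod 17. 13⁻¹ ≡ 4 (mod 17), so λ ≡ 8.
  x = λ² - 3 - 16 = 64 - 19 ≡ 11; y = λ·(3 - 11) - 1 ≡ 3. → (11, 3)
4P: (11, 3) + (16, 3). λ = (3 - 3)/(16 - 11) ≡ 0/5 mod 17. 5⁻¹ ≡ 7 (mod 17), so λ ≡ 0.
  x = λ² - 11 - 16 = 0 - 27 ≡ 7; y = λ·(11 - 7) - 3 ≡ 14. → (7, 14)
5P: (7, 14) + (16, 3). λ = (3 - 14)/(16 - 7) ≡ 6/9 mod 17. 9⁻¹ ≡ 2 (mod 17) since 9·2 = 18 ≡ 1, so λ ≡ 12.
  x = λ² - 7 - 16 = 144 - 23 ≡ 2; y = λ·(7 - 2) - 14 ≡ 12. → (2, 12)
6P: (2, 12) + (16, 3). λ = (3 - 12)/(16 - 2) ≡ 8/14 mod 17. 14⁻¹ ≡ 11 (mod 17) since 14·11 = 154 ≡ 1, so λ ≡ 3.
  x = λ² - 2 - 16 = 9 - 18 ≡ 8; y = λ·(2 - 8) - 12 ≡ 4. → (8, 4)
7P: (8, 4) + (16, 3). λ = (3 - 4)/(16 - 8) ≡ 16/8 mod 17. 8⁻¹ ≡ 15 (mod 17), so λ ≡ 2.
  x = λ² - 8 - 16 = 4 - 24 ≡ 14; y = λ·(8 - 14) - 4 ≡ 1. → (14, 1)
8P: (14, 1) + (16, 3). λ = (3 - 1)/(16 - 14) ≡ 2/2 mod 17. 2⁻¹ ≡ 9 (mod 17), so λ ≡ 1.
  x = λ² - 14 - 16 = 1 - 30 ≡ 5; y = λ·(14 - 5) - 1 ≡ 8. → (5, 8)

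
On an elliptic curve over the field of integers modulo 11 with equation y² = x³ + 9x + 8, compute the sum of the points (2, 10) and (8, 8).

(6, 6)

(2, 10) + (8, 8). λ = (8 - 10)/(8 - 2) ≡ 9/6 mod 11. 6⁻¹ ≡ 2 (mod 11) since 6·2 = 12 ≡ 1, so λ ≡ 7.
  x = λ² - 2 - 8 = 49 - 10 ≡ 6; y = λ·(2 - 6) - 10 ≡ 6. → (6, 6)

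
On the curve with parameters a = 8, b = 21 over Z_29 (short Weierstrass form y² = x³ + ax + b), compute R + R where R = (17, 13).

tangent at (17, 13): λ = (3·17² + 8)/(2·13) ≡ 5/26. 26⁻¹ ≡ 19 (mod 29) since 26·19 = 494 ≡ 1, so λ ≡ 5·19 ≡ 8.
  x = λ² - 17 - 17 = 64 - 34 ≡ 1; y = λ·(17 - 1) - 13 ≡ 28. → (1, 28)

(1, 28)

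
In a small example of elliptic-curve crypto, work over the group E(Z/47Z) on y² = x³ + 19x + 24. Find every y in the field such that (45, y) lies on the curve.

x³ + 19x + 24 = 92004 ≡ 25 (mod 47).
Square roots of 25 mod 47: 5 and 42 (since 5² = 25 ≡ 25).

5, 42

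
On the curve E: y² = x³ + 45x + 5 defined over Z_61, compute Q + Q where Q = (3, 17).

(35, 48)

tangent at (3, 17): λ = (3·3² + 45)/(2·17) ≡ 11/34. 34⁻¹ ≡ 9 (mod 61) since 34·9 = 306 ≡ 1, so λ ≡ 11·9 ≡ 38.
  x = λ² - 3 - 3 = 1444 - 6 ≡ 35; y = λ·(3 - 35) - 17 ≡ 48. → (35, 48)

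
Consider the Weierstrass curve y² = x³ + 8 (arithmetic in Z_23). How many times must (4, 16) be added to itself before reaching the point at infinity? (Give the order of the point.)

2P: tangent at (4, 16): λ = (3·4² + 0)/(2·16) ≡ 2/9. 9⁻¹ ≡ 18 (mod 23) since 9·18 = 162 ≡ 1, so λ ≡ 2·18 ≡ 13.
  x = λ² - 4 - 4 = 169 - 8 ≡ 0; y = λ·(4 - 0) - 16 ≡ 13. → (0, 13)
3P: (0, 13) + (4, 16). λ = (16 - 13)/(4 - 0) ≡ 3/4 mod 23. 4⁻¹ ≡ 6 (mod 23), so λ ≡ 18.
  x = λ² - 0 - 4 = 324 - 4 ≡ 21; y = λ·(0 - 21) - 13 ≡ 0. → (21, 0)
4P: (21, 0) + (4, 16). λ = (16 - 0)/(4 - 21) ≡ 16/6 mod 23. 6⁻¹ ≡ 4 (mod 23), so λ ≡ 18.
  x = λ² - 21 - 4 = 324 - 25 ≡ 0; y = λ·(21 - 0) - 0 ≡ 10. → (0, 10)
5P: (0, 10) + (4, 16). λ = (16 - 10)/(4 - 0) ≡ 6/4 mod 23. 4⁻¹ ≡ 6 (mod 23) since 4·6 = 24 ≡ 1, so λ ≡ 13.
  x = λ² - 0 - 4 = 169 - 4 ≡ 4; y = λ·(0 - 4) - 10 ≡ 7. → (4, 7)
6P: (4, 7) + (4, 16): same x and y₁ ≡ -y₂, so the sum is the point at infinity.
6P = the point at infinity, so the order is 6.

6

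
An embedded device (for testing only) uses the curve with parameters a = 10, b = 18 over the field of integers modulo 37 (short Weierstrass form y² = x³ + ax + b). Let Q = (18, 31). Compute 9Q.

(30, 30)

Repeated addition: build up to 9Q.
2Q: tangent at (18, 31): λ = (3·18² + 10)/(2·31) ≡ 20/25. 25⁻¹ ≡ 3 (mod 37) since 25·3 = 75 ≡ 1, so λ ≡ 20·3 ≡ 23.
  x = λ² - 18 - 18 = 529 - 36 ≡ 12; y = λ·(18 - 12) - 31 ≡ 33. → (12, 33)
3Q: (12, 33) + (18, 31). λ = (31 - 33)/(18 - 12) ≡ 35/6 mod 37. 6⁻¹ ≡ 31 (mod 37), so λ ≡ 12.
  x = λ² - 12 - 18 = 144 - 30 ≡ 3; y = λ·(12 - 3) - 33 ≡ 1. → (3, 1)
4Q: (3, 1) + (18, 31). λ = (31 - 1)/(18 - 3) ≡ 30/15 mod 37. 15⁻¹ ≡ 5 (mod 37), so λ ≡ 2.
  x = λ² - 3 - 18 = 4 - 21 ≡ 20; y = λ·(3 - 20) - 1 ≡ 2. → (20, 2)
5Q: (20, 2) + (18, 31). λ = (31 - 2)/(18 - 20) ≡ 29/35 mod 37. 35⁻¹ ≡ 18 (mod 37) since 35·18 = 630 ≡ 1, so λ ≡ 4.
  x = λ² - 20 - 18 = 16 - 38 ≡ 15; y = λ·(20 - 15) - 2 ≡ 18. → (15, 18)
6Q: (15, 18) + (18, 31). λ = (31 - 18)/(18 - 15) ≡ 13/3 mod 37. 3⁻¹ ≡ 25 (mod 37) since 3·25 = 75 ≡ 1, so λ ≡ 29.
  x = λ² - 15 - 18 = 841 - 33 ≡ 31; y = λ·(15 - 31) - 18 ≡ 36. → (31, 36)
7Q: (31, 36) + (18, 31). λ = (31 - 36)/(18 - 31) ≡ 32/24 mod 37. 24⁻¹ ≡ 17 (mod 37), so λ ≡ 26.
  x = λ² - 31 - 18 = 676 - 49 ≡ 35; y = λ·(31 - 35) - 36 ≡ 8. → (35, 8)
8Q: (35, 8) + (18, 31). λ = (31 - 8)/(18 - 35) ≡ 23/20 mod 37. 20⁻¹ ≡ 13 (mod 37) since 20·13 = 260 ≡ 1, so λ ≡ 3.
  x = λ² - 35 - 18 = 9 - 53 ≡ 30; y = λ·(35 - 30) - 8 ≡ 7. → (30, 7)
9Q: (30, 7) + (18, 31). λ = (31 - 7)/(18 - 30) ≡ 24/25 mod 37. 25⁻¹ ≡ 3 (mod 37), so λ ≡ 35.
  x = λ² - 30 - 18 = 1225 - 48 ≡ 30; y = λ·(30 - 30) - 7 ≡ 30. → (30, 30)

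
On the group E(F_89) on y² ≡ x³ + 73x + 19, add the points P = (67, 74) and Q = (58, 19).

(42, 59)

(67, 74) + (58, 19). λ = (19 - 74)/(58 - 67) ≡ 34/80 mod 89. 80⁻¹ ≡ 79 (mod 89), so λ ≡ 16.
  x = λ² - 67 - 58 = 256 - 125 ≡ 42; y = λ·(67 - 42) - 74 ≡ 59. → (42, 59)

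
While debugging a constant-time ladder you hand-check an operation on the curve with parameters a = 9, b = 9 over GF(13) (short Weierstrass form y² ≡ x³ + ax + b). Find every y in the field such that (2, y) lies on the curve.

x³ + 9x + 9 = 35 ≡ 9 (mod 13).
Square roots of 9 mod 13: 3 and 10 (since 3² = 9 ≡ 9).

3, 10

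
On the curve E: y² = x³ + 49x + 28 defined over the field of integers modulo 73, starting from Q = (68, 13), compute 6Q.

Double-and-add on 6 = (110)₂. Start with Q = (68, 13) for the leading 1-bit.
double: tangent at (68, 13): λ = (3·68² + 49)/(2·13) ≡ 51/26. 26⁻¹ ≡ 59 (mod 73), so λ ≡ 51·59 ≡ 16.
  x = λ² - 68 - 68 = 256 - 136 ≡ 47; y = λ·(68 - 47) - 13 ≡ 31. → (47, 31)
add Q: (47, 31) + (68, 13). λ = (13 - 31)/(68 - 47) ≡ 55/21 mod 73. 21⁻¹ ≡ 7 (mod 73), so λ ≡ 20.
  x = λ² - 47 - 68 = 400 - 115 ≡ 66; y = λ·(47 - 66) - 31 ≡ 27. → (66, 27)
double: tangent at (66, 27): λ = (3·66² + 49)/(2·27) ≡ 50/54. 54⁻¹ ≡ 23 (mod 73), so λ ≡ 50·23 ≡ 55.
  x = λ² - 66 - 66 = 3025 - 132 ≡ 46; y = λ·(66 - 46) - 27 ≡ 51. → (46, 51)

(46, 51)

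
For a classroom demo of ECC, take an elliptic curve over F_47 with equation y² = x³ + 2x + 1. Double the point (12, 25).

tangent at (12, 25): λ = (3·12² + 2)/(2·25) ≡ 11/3. 3⁻¹ ≡ 16 (mod 47) since 3·16 = 48 ≡ 1, so λ ≡ 11·16 ≡ 35.
  x = λ² - 12 - 12 = 1225 - 24 ≡ 26; y = λ·(12 - 26) - 25 ≡ 2. → (26, 2)

(26, 2)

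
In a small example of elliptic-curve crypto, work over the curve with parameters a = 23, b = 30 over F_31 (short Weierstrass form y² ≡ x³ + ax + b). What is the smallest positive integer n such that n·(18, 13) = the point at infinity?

7

2P: tangent at (18, 13): λ = (3·18² + 23)/(2·13) ≡ 3/26. 26⁻¹ ≡ 6 (mod 31) since 26·6 = 156 ≡ 1, so λ ≡ 3·6 ≡ 18.
  x = λ² - 18 - 18 = 324 - 36 ≡ 9; y = λ·(18 - 9) - 13 ≡ 25. → (9, 25)
3P: (9, 25) + (18, 13). λ = (13 - 25)/(18 - 9) ≡ 19/9 mod 31. 9⁻¹ ≡ 7 (mod 31), so λ ≡ 9.
  x = λ² - 9 - 18 = 81 - 27 ≡ 23; y = λ·(9 - 23) - 25 ≡ 4. → (23, 4)
4P: (23, 4) + (18, 13). λ = (13 - 4)/(18 - 23) ≡ 9/26 mod 31. 26⁻¹ ≡ 6 (mod 31), so λ ≡ 23.
  x = λ² - 23 - 18 = 529 - 41 ≡ 23; y = λ·(23 - 23) - 4 ≡ 27. → (23, 27)
5P: (23, 27) + (18, 13). λ = (13 - 27)/(18 - 23) ≡ 17/26 mod 31. 26⁻¹ ≡ 6 (mod 31), so λ ≡ 9.
  x = λ² - 23 - 18 = 81 - 41 ≡ 9; y = λ·(23 - 9) - 27 ≡ 6. → (9, 6)
6P: (9, 6) + (18, 13). λ = (13 - 6)/(18 - 9) ≡ 7/9 mod 31. 9⁻¹ ≡ 7 (mod 31) since 9·7 = 63 ≡ 1, so λ ≡ 18.
  x = λ² - 9 - 18 = 324 - 27 ≡ 18; y = λ·(9 - 18) - 6 ≡ 18. → (18, 18)
7P: (18, 18) + (18, 13): same x and y₁ ≡ -y₂, so the sum is the point at infinity.
7P = the point at infinity, so the order is 7.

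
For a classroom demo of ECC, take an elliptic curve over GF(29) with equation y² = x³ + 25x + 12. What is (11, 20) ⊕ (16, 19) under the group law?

(9, 26)

(11, 20) + (16, 19). λ = (19 - 20)/(16 - 11) ≡ 28/5 mod 29. 5⁻¹ ≡ 6 (mod 29) since 5·6 = 30 ≡ 1, so λ ≡ 23.
  x = λ² - 11 - 16 = 529 - 27 ≡ 9; y = λ·(11 - 9) - 20 ≡ 26. → (9, 26)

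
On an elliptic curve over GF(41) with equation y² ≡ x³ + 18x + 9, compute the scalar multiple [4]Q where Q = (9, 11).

Repeated addition: build up to 4Q.
2Q: tangent at (9, 11): λ = (3·9² + 18)/(2·11) ≡ 15/22. 22⁻¹ ≡ 28 (mod 41), so λ ≡ 15·28 ≡ 10.
  x = λ² - 9 - 9 = 100 - 18 ≡ 0; y = λ·(9 - 0) - 11 ≡ 38. → (0, 38)
3Q: (0, 38) + (9, 11). λ = (11 - 38)/(9 - 0) ≡ 14/9 mod 41. 9⁻¹ ≡ 32 (mod 41) since 9·32 = 288 ≡ 1, so λ ≡ 38.
  x = λ² - 0 - 9 = 1444 - 9 ≡ 0; y = λ·(0 - 0) - 38 ≡ 3. → (0, 3)
4Q: (0, 3) + (9, 11). λ = (11 - 3)/(9 - 0) ≡ 8/9 mod 41. 9⁻¹ ≡ 32 (mod 41) since 9·32 = 288 ≡ 1, so λ ≡ 10.
  x = λ² - 0 - 9 = 100 - 9 ≡ 9; y = λ·(0 - 9) - 3 ≡ 30. → (9, 30)

(9, 30)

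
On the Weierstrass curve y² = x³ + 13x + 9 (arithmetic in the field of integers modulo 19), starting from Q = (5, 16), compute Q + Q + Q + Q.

Repeated addition: build up to 4Q.
2Q: tangent at (5, 16): λ = (3·5² + 13)/(2·16) ≡ 12/13. 13⁻¹ ≡ 3 (mod 19), so λ ≡ 12·3 ≡ 17.
  x = λ² - 5 - 5 = 289 - 10 ≡ 13; y = λ·(5 - 13) - 16 ≡ 0. → (13, 0)
3Q: (13, 0) + (5, 16). λ = (16 - 0)/(5 - 13) ≡ 16/11 mod 19. 11⁻¹ ≡ 7 (mod 19) since 11·7 = 77 ≡ 1, so λ ≡ 17.
  x = λ² - 13 - 5 = 289 - 18 ≡ 5; y = λ·(13 - 5) - 0 ≡ 3. → (5, 3)
4Q: (5, 3) + (5, 16): same x and y₁ ≡ -y₂, so the sum is the point at infinity.

O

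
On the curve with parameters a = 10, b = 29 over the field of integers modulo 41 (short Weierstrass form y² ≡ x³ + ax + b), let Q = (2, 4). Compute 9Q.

Double-and-add on 9 = (1001)₂. Start with Q = (2, 4) for the leading 1-bit.
double: tangent at (2, 4): λ = (3·2² + 10)/(2·4) ≡ 22/8. 8⁻¹ ≡ 36 (mod 41), so λ ≡ 22·36 ≡ 13.
  x = λ² - 2 - 2 = 169 - 4 ≡ 1; y = λ·(2 - 1) - 4 ≡ 9. → (1, 9)
double: tangent at (1, 9): λ = (3·1² + 10)/(2·9) ≡ 13/18. 18⁻¹ ≡ 16 (mod 41), so λ ≡ 13·16 ≡ 3.
  x = λ² - 1 - 1 = 9 - 2 ≡ 7; y = λ·(1 - 7) - 9 ≡ 14. → (7, 14)
double: tangent at (7, 14): λ = (3·7² + 10)/(2·14) ≡ 34/28. 28⁻¹ ≡ 22 (mod 41), so λ ≡ 34·22 ≡ 10.
  x = λ² - 7 - 7 = 100 - 14 ≡ 4; y = λ·(7 - 4) - 14 ≡ 16. → (4, 16)
add Q: (4, 16) + (2, 4). λ = (4 - 16)/(2 - 4) ≡ 29/39 mod 41. 39⁻¹ ≡ 20 (mod 41) since 39·20 = 780 ≡ 1, so λ ≡ 6.
  x = λ² - 4 - 2 = 36 - 6 ≡ 30; y = λ·(4 - 30) - 16 ≡ 33. → (30, 33)

(30, 33)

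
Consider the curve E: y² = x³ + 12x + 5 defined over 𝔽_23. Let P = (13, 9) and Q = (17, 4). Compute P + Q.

(19, 10)

(13, 9) + (17, 4). λ = (4 - 9)/(17 - 13) ≡ 18/4 mod 23. 4⁻¹ ≡ 6 (mod 23) since 4·6 = 24 ≡ 1, so λ ≡ 16.
  x = λ² - 13 - 17 = 256 - 30 ≡ 19; y = λ·(13 - 19) - 9 ≡ 10. → (19, 10)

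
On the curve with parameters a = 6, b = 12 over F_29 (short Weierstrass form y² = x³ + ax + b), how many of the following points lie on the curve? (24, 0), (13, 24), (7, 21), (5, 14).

2

(24, 0): 0² ≡ 0, rhs ≡ 2 → off.
(13, 24): 24² ≡ 25, rhs ≡ 25 → on.
(7, 21): 21² ≡ 6, rhs ≡ 20 → off.
(5, 14): 14² ≡ 22, rhs ≡ 22 → on.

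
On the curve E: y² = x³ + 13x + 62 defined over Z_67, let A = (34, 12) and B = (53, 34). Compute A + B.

(45, 7)

(34, 12) + (53, 34). λ = (34 - 12)/(53 - 34) ≡ 22/19 mod 67. 19⁻¹ ≡ 60 (mod 67), so λ ≡ 47.
  x = λ² - 34 - 53 = 2209 - 87 ≡ 45; y = λ·(34 - 45) - 12 ≡ 7. → (45, 7)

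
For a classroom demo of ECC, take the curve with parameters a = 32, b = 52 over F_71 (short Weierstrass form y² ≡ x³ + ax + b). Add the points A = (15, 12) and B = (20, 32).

(52, 53)

(15, 12) + (20, 32). λ = (32 - 12)/(20 - 15) ≡ 20/5 mod 71. 5⁻¹ ≡ 57 (mod 71), so λ ≡ 4.
  x = λ² - 15 - 20 = 16 - 35 ≡ 52; y = λ·(15 - 52) - 12 ≡ 53. → (52, 53)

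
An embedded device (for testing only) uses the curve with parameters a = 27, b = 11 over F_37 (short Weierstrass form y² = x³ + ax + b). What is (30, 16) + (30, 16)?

(7, 5)

tangent at (30, 16): λ = (3·30² + 27)/(2·16) ≡ 26/32. 32⁻¹ ≡ 22 (mod 37) since 32·22 = 704 ≡ 1, so λ ≡ 26·22 ≡ 17.
  x = λ² - 30 - 30 = 289 - 60 ≡ 7; y = λ·(30 - 7) - 16 ≡ 5. → (7, 5)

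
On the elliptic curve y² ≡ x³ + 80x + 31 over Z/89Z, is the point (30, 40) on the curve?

y² = 40² ≡ 87; x³ + 80x + 31 = 29431 ≡ 61 (mod 89). 87 ≠ 61.

no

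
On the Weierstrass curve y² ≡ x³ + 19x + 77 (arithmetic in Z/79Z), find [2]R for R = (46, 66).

tangent at (46, 66): λ = (3·46² + 19)/(2·66) ≡ 47/53. 53⁻¹ ≡ 3 (mod 79), so λ ≡ 47·3 ≡ 62.
  x = λ² - 46 - 46 = 3844 - 92 ≡ 39; y = λ·(46 - 39) - 66 ≡ 52. → (39, 52)

(39, 52)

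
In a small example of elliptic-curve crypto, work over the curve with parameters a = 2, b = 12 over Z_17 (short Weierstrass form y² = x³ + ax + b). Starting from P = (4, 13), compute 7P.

(8, 9)

Repeated addition: build up to 7P.
2P: tangent at (4, 13): λ = (3·4² + 2)/(2·13) ≡ 16/9. 9⁻¹ ≡ 2 (mod 17), so λ ≡ 16·2 ≡ 15.
  x = λ² - 4 - 4 = 225 - 8 ≡ 13; y = λ·(4 - 13) - 13 ≡ 5. → (13, 5)
3P: (13, 5) + (4, 13). λ = (13 - 5)/(4 - 13) ≡ 8/8 mod 17. 8⁻¹ ≡ 15 (mod 17) since 8·15 = 120 ≡ 1, so λ ≡ 1.
  x = λ² - 13 - 4 = 1 - 17 ≡ 1; y = λ·(13 - 1) - 5 ≡ 7. → (1, 7)
4P: (1, 7) + (4, 13). λ = (13 - 7)/(4 - 1) ≡ 6/3 mod 17. 3⁻¹ ≡ 6 (mod 17) since 3·6 = 18 ≡ 1, so λ ≡ 2.
  x = λ² - 1 - 4 = 4 - 5 ≡ 16; y = λ·(1 - 16) - 7 ≡ 14. → (16, 14)
5P: (16, 14) + (4, 13). λ = (13 - 14)/(4 - 16) ≡ 16/5 mod 17. 5⁻¹ ≡ 7 (mod 17), so λ ≡ 10.
  x = λ² - 16 - 4 = 100 - 20 ≡ 12; y = λ·(16 - 12) - 14 ≡ 9. → (12, 9)
6P: (12, 9) + (4, 13). λ = (13 - 9)/(4 - 12) ≡ 4/9 mod 17. 9⁻¹ ≡ 2 (mod 17) since 9·2 = 18 ≡ 1, so λ ≡ 8.
  x = λ² - 12 - 4 = 64 - 16 ≡ 14; y = λ·(12 - 14) - 9 ≡ 9. → (14, 9)
7P: (14, 9) + (4, 13). λ = (13 - 9)/(4 - 14) ≡ 4/7 mod 17. 7⁻¹ ≡ 5 (mod 17), so λ ≡ 3.
  x = λ² - 14 - 4 = 9 - 18 ≡ 8; y = λ·(14 - 8) - 9 ≡ 9. → (8, 9)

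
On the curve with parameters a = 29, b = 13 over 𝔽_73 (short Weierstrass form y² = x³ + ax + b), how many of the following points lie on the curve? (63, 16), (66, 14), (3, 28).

(63, 16): 16² ≡ 37, rhs ≡ 37 → on.
(66, 14): 14² ≡ 50, rhs ≡ 51 → off.
(3, 28): 28² ≡ 54, rhs ≡ 54 → on.

2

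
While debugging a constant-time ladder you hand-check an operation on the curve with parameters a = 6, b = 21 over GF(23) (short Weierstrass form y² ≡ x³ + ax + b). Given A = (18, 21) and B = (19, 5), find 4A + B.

(12, 2)

First 4A:
Repeated addition: build up to 4A.
2A: tangent at (18, 21): λ = (3·18² + 6)/(2·21) ≡ 12/19. 19⁻¹ ≡ 17 (mod 23), so λ ≡ 12·17 ≡ 20.
  x = λ² - 18 - 18 = 400 - 36 ≡ 19; y = λ·(18 - 19) - 21 ≡ 5. → (19, 5)
3A: (19, 5) + (18, 21). λ = (21 - 5)/(18 - 19) ≡ 16/22 mod 23. 22⁻¹ ≡ 22 (mod 23), so λ ≡ 7.
  x = λ² - 19 - 18 = 49 - 37 ≡ 12; y = λ·(19 - 12) - 5 ≡ 21. → (12, 21)
4A: (12, 21) + (18, 21). λ = (21 - 21)/(18 - 12) ≡ 0/6 mod 23. 6⁻¹ ≡ 4 (mod 23), so λ ≡ 0.
  x = λ² - 12 - 18 = 0 - 30 ≡ 16; y = λ·(12 - 16) - 21 ≡ 2. → (16, 2)
4A = (16, 2).
Finally 4A + B:
(16, 2) + (19, 5). λ = (5 - 2)/(19 - 16) ≡ 3/3 mod 23. 3⁻¹ ≡ 8 (mod 23), so λ ≡ 1.
  x = λ² - 16 - 19 = 1 - 35 ≡ 12; y = λ·(16 - 12) - 2 ≡ 2. → (12, 2)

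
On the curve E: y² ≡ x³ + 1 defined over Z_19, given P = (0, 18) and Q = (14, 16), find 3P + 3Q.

First 3P:
Repeated addition: build up to 3P.
2P: tangent at (0, 18): λ = (3·0² + 0)/(2·18) ≡ 0/17. 17⁻¹ ≡ 9 (mod 19), so λ ≡ 0·9 ≡ 0.
  x = λ² - 0 - 0 = 0 - 0 ≡ 0; y = λ·(0 - 0) - 18 ≡ 1. → (0, 1)
3P: (0, 1) + (0, 18): same x and y₁ ≡ -y₂, so the sum is O.
3P = O.
Next 3Q:
Repeated addition: build up to 3Q.
2Q: tangent at (14, 16): λ = (3·14² + 0)/(2·16) ≡ 18/13. 13⁻¹ ≡ 3 (mod 19) since 13·3 = 39 ≡ 1, so λ ≡ 18·3 ≡ 16.
  x = λ² - 14 - 14 = 256 - 28 ≡ 0; y = λ·(14 - 0) - 16 ≡ 18. → (0, 18)
3Q: (0, 18) + (14, 16). λ = (16 - 18)/(14 - 0) ≡ 17/14 mod 19. 14⁻¹ ≡ 15 (mod 19), so λ ≡ 8.
  x = λ² - 0 - 14 = 64 - 14 ≡ 12; y = λ·(0 - 12) - 18 ≡ 0. → (12, 0)
3Q = (12, 0).
Finally 3P + 3Q:
O + (12, 0) = (12, 0) (identity).

(12, 0)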